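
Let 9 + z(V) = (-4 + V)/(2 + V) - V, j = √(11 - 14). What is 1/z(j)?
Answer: (-√3 + 2*I)/(-19*I + 10*√3) ≈ -0.10287 + 0.0026204*I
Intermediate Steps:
j = I*√3 (j = √(-3) = I*√3 ≈ 1.732*I)
z(V) = -9 - V + (-4 + V)/(2 + V) (z(V) = -9 + ((-4 + V)/(2 + V) - V) = -9 + (-V + (-4 + V)/(2 + V)) = -9 - V + (-4 + V)/(2 + V))
1/z(j) = 1/((-22 - (I*√3)² - 10*I*√3)/(2 + I*√3)) = 1/((-22 - 1*(-3) - 10*I*√3)/(2 + I*√3)) = 1/((-22 + 3 - 10*I*√3)/(2 + I*√3)) = 1/((-19 - 10*I*√3)/(2 + I*√3)) = (2 + I*√3)/(-19 - 10*I*√3)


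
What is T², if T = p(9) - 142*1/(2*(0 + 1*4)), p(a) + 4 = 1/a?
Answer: 606841/1296 ≈ 468.24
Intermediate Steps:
p(a) = -4 + 1/a
T = -779/36 (T = (-4 + 1/9) - 142*1/(2*(0 + 1*4)) = (-4 + ⅑) - 142*1/(2*(0 + 4)) = -35/9 - 142/(4*2) = -35/9 - 142/8 = -35/9 - 142*⅛ = -35/9 - 71/4 = -779/36 ≈ -21.639)
T² = (-779/36)² = 606841/1296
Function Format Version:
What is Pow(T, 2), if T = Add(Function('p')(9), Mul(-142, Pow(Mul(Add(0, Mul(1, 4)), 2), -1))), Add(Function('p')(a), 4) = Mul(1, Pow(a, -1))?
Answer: Rational(606841, 1296) ≈ 468.24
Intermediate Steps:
Function('p')(a) = Add(-4, Pow(a, -1)) (Function('p')(a) = Add(-4, Mul(1, Pow(a, -1))) = Add(-4, Pow(a, -1)))
T = Rational(-779, 36) (T = Add(Add(-4, Pow(9, -1)), Mul(-142, Pow(Mul(Add(0, Mul(1, 4)), 2), -1))) = Add(Add(-4, Rational(1, 9)), Mul(-142, Pow(Mul(Add(0, 4), 2), -1))) = Add(Rational(-35, 9), Mul(-142, Pow(Mul(4, 2), -1))) = Add(Rational(-35, 9), Mul(-142, Pow(8, -1))) = Add(Rational(-35, 9), Mul(-142, Rational(1, 8))) = Add(Rational(-35, 9), Rational(-71, 4)) = Rational(-779, 36) ≈ -21.639)
Pow(T, 2) = Pow(Rational(-779, 36), 2) = Rational(606841, 1296)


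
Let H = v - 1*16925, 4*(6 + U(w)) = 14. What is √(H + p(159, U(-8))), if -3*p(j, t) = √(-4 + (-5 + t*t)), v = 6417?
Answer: √(-378288 - 6*I*√11)/6 ≈ 0.0026962 - 102.51*I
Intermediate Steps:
U(w) = -5/2 (U(w) = -6 + (¼)*14 = -6 + 7/2 = -5/2)
H = -10508 (H = 6417 - 1*16925 = 6417 - 16925 = -10508)
p(j, t) = -√(-9 + t²)/3 (p(j, t) = -√(-4 + (-5 + t*t))/3 = -√(-4 + (-5 + t²))/3 = -√(-9 + t²)/3)
√(H + p(159, U(-8))) = √(-10508 - √(-9 + (-5/2)²)/3) = √(-10508 - √(-9 + 25/4)/3) = √(-10508 - I*√11/6)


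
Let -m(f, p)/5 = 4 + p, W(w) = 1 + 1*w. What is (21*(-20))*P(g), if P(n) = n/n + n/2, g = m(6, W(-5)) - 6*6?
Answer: 7140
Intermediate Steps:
W(w) = 1 + w
m(f, p) = -20 - 5*p (m(f, p) = -5*(4 + p) = -20 - 5*p)
g = -36 (g = (-20 - 5*(1 - 5)) - 6*6 = (-20 - 5*(-4)) - 1*36 = (-20 + 20) - 36 = 0 - 36 = -36)
P(n) = 1 + n/2 (P(n) = 1 + n*(1/2) = 1 + n/2)
(21*(-20))*P(g) = (21*(-20))*(1 + (1/2)*(-36)) = -420*(1 - 18) = -420*(-17) = 7140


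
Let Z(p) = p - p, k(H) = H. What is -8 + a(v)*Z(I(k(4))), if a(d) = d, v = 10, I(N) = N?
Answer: -8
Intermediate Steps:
Z(p) = 0
-8 + a(v)*Z(I(k(4))) = -8 + 10*0 = -8 + 0 = -8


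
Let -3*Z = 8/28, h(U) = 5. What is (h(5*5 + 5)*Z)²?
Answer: 100/441 ≈ 0.22676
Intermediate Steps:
Z = -2/21 (Z = -8/(3*28) = -⅓*2/7 = -2/21 ≈ -0.095238)
(h(5*5 + 5)*Z)² = (5*(-2/21))² = (-10/21)² = 100/441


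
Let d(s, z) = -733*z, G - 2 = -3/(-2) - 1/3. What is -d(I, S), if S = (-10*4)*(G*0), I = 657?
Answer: 0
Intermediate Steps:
G = 19/6 (G = 2 + (-3/(-2) - 1/3) = 2 + (-3*(-½) - 1*⅓) = 2 + (3/2 - ⅓) = 2 + 7/6 = 19/6 ≈ 3.1667)
S = 0 (S = (-10*4)*((19/6)*0) = -40*0 = 0)
-d(I, S) = -(-733)*0 = -1*0 = 0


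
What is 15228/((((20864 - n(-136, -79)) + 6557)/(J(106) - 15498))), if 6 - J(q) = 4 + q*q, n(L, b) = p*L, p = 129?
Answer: -407074896/44965 ≈ -9053.2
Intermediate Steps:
n(L, b) = 129*L
J(q) = 2 - q² (J(q) = 6 - (4 + q*q) = 6 - (4 + q²) = 6 + (-4 - q²) = 2 - q²)
15228/((((20864 - n(-136, -79)) + 6557)/(J(106) - 15498))) = 15228/((((20864 - 129*(-136)) + 6557)/((2 - 1*106²) - 15498))) = 15228/((((20864 - 1*(-17544)) + 6557)/((2 - 1*11236) - 15498))) = 15228/((((20864 + 17544) + 6557)/((2 - 11236) - 15498))) = 15228/(((38408 + 6557)/(-11234 - 15498))) = 15228/((44965/(-26732))) = 15228/((44965*(-1/26732))) = 15228/(-44965/26732) = 15228*(-26732/44965) = -407074896/44965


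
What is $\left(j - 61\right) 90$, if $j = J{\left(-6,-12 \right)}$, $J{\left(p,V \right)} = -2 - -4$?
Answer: $-5310$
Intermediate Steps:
$J{\left(p,V \right)} = 2$ ($J{\left(p,V \right)} = -2 + 4 = 2$)
$j = 2$
$\left(j - 61\right) 90 = \left(2 - 61\right) 90 = \left(-59\right) 90 = -5310$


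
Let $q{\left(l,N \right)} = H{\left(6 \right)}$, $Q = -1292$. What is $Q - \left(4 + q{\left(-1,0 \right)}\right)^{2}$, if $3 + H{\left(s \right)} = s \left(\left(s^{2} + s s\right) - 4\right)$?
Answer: $-168573$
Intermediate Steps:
$H{\left(s \right)} = -3 + s \left(-4 + 2 s^{2}\right)$ ($H{\left(s \right)} = -3 + s \left(\left(s^{2} + s s\right) - 4\right) = -3 + s \left(\left(s^{2} + s^{2}\right) - 4\right) = -3 + s \left(2 s^{2} - 4\right) = -3 + s \left(-4 + 2 s^{2}\right)$)
$q{\left(l,N \right)} = 405$ ($q{\left(l,N \right)} = -3 - 24 + 2 \cdot 6^{3} = -3 - 24 + 2 \cdot 216 = -3 - 24 + 432 = 405$)
$Q - \left(4 + q{\left(-1,0 \right)}\right)^{2} = -1292 - \left(4 + 405\right)^{2} = -1292 - 409^{2} = -1292 - 167281 = -168573$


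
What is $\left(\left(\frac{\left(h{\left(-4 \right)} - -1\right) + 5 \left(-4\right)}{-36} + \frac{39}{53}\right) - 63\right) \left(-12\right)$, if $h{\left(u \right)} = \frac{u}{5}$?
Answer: $\frac{196251}{265} \approx 740.57$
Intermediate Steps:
$h{\left(u \right)} = \frac{u}{5}$ ($h{\left(u \right)} = u \frac{1}{5} = \frac{u}{5}$)
$\left(\left(\frac{\left(h{\left(-4 \right)} - -1\right) + 5 \left(-4\right)}{-36} + \frac{39}{53}\right) - 63\right) \left(-12\right) = \left(\left(\frac{\left(\frac{1}{5} \left(-4\right) - -1\right) + 5 \left(-4\right)}{-36} + \frac{39}{53}\right) - 63\right) \left(-12\right) = \left(\left(\left(\left(- \frac{4}{5} + 1\right) - 20\right) \left(- \frac{1}{36}\right) + 39 \cdot \frac{1}{53}\right) - 63\right) \left(-12\right) = \left(\left(\left(\frac{1}{5} - 20\right) \left(- \frac{1}{36}\right) + \frac{39}{53}\right) - 63\right) \left(-12\right) = \left(\left(\left(- \frac{99}{5}\right) \left(- \frac{1}{36}\right) + \frac{39}{53}\right) - 63\right) \left(-12\right) = \left(\left(\frac{11}{20} + \frac{39}{53}\right) - 63\right) \left(-12\right) = \left(\frac{1363}{1060} - 63\right) \left(-12\right) = \left(- \frac{65417}{1060}\right) \left(-12\right) = \frac{196251}{265}$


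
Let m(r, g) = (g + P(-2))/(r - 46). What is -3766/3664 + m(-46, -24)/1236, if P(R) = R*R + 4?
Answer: -13380649/13020024 ≈ -1.0277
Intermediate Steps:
P(R) = 4 + R**2 (P(R) = R**2 + 4 = 4 + R**2)
m(r, g) = (8 + g)/(-46 + r) (m(r, g) = (g + (4 + (-2)**2))/(r - 46) = (g + (4 + 4))/(-46 + r) = (g + 8)/(-46 + r) = (8 + g)/(-46 + r))
-3766/3664 + m(-46, -24)/1236 = -3766/3664 + ((8 - 24)/(-46 - 46))/1236 = -3766*1/3664 + (-16/(-92))*(1/1236) = -1883/1832 - 1/92*(-16)*(1/1236) = -1883/1832 + (4/23)*(1/1236) = -1883/1832 + 1/7107 = -13380649/13020024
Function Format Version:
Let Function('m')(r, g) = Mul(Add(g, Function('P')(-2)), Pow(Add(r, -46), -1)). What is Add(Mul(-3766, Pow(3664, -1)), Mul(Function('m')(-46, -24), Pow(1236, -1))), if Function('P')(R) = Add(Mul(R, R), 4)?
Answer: Rational(-13380649, 13020024) ≈ -1.0277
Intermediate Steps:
Function('P')(R) = Add(4, Pow(R, 2)) (Function('P')(R) = Add(Pow(R, 2), 4) = Add(4, Pow(R, 2)))
Function('m')(r, g) = Mul(Pow(Add(-46, r), -1), Add(8, g)) (Function('m')(r, g) = Mul(Add(g, Add(4, Pow(-2, 2))), Pow(Add(r, -46), -1)) = Mul(Add(g, Add(4, 4)), Pow(Add(-46, r), -1)) = Mul(Add(g, 8), Pow(Add(-46, r), -1)) = Mul(Add(8, g), Pow(Add(-46, r), -1)) = Mul(Pow(Add(-46, r), -1), Add(8, g)))
Add(Mul(-3766, Pow(3664, -1)), Mul(Function('m')(-46, -24), Pow(1236, -1))) = Add(Mul(-3766, Pow(3664, -1)), Mul(Mul(Pow(Add(-46, -46), -1), Add(8, -24)), Pow(1236, -1))) = Add(Mul(-3766, Rational(1, 3664)), Mul(Mul(Pow(-92, -1), -16), Rational(1, 1236))) = Add(Rational(-1883, 1832), Mul(Mul(Rational(-1, 92), -16), Rational(1, 1236))) = Add(Rational(-1883, 1832), Mul(Rational(4, 23), Rational(1, 1236))) = Add(Rational(-1883, 1832), Rational(1, 7107)) = Rational(-13380649, 13020024)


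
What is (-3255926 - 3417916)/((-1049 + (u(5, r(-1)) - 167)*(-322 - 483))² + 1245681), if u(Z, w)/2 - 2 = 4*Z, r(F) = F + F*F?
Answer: -6673842/9598582837 ≈ -0.00069529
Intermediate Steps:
r(F) = F + F²
u(Z, w) = 4 + 8*Z (u(Z, w) = 4 + 2*(4*Z) = 4 + 8*Z)
(-3255926 - 3417916)/((-1049 + (u(5, r(-1)) - 167)*(-322 - 483))² + 1245681) = (-3255926 - 3417916)/((-1049 + ((4 + 8*5) - 167)*(-322 - 483))² + 1245681) = -6673842/((-1049 + ((4 + 40) - 167)*(-805))² + 1245681) = -6673842/((-1049 + (44 - 167)*(-805))² + 1245681) = -6673842/((-1049 - 123*(-805))² + 1245681) = -6673842/((-1049 + 99015)² + 1245681) = -6673842/(97966² + 1245681) = -6673842/(9597337156 + 1245681) = -6673842/9598582837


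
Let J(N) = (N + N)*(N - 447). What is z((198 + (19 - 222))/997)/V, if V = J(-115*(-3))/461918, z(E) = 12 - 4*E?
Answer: -1383906328/17542215 ≈ -78.890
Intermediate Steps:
J(N) = 2*N*(-447 + N) (J(N) = (2*N)*(-447 + N) = 2*N*(-447 + N))
V = -35190/230959 (V = (2*(-115*(-3))*(-447 - 115*(-3)))/461918 = (2*345*(-447 + 345))*(1/461918) = (2*345*(-102))*(1/461918) = -70380*1/461918 = -35190/230959 ≈ -0.15236)
z((198 + (19 - 222))/997)/V = (12 - 4*(198 + (19 - 222))/997)/(-35190/230959) = (12 - 4*(198 - 203)/997)*(-230959/35190) = (12 - (-20)/997)*(-230959/35190) = (12 - 4*(-5/997))*(-230959/35190) = (12 + 20/997)*(-230959/35190) = (11984/997)*(-230959/35190) = -1383906328/17542215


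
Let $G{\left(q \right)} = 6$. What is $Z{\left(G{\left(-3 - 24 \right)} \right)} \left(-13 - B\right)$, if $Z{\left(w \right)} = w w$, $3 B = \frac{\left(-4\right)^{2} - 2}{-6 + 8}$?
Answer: $-552$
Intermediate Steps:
$B = \frac{7}{3}$ ($B = \frac{\left(\left(-4\right)^{2} - 2\right) \frac{1}{-6 + 8}}{3} = \frac{\left(16 - 2\right) \frac{1}{2}}{3} = \frac{14 \cdot \frac{1}{2}}{3} = \frac{1}{3} \cdot 7 = \frac{7}{3} \approx 2.3333$)
$Z{\left(w \right)} = w^{2}$
$Z{\left(G{\left(-3 - 24 \right)} \right)} \left(-13 - B\right) = 6^{2} \left(-13 - \frac{7}{3}\right) = 36 \left(-13 - \frac{7}{3}\right) = 36 \left(- \frac{46}{3}\right) = -552$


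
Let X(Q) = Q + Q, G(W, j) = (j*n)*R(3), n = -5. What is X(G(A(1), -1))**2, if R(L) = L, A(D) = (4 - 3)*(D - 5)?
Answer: 900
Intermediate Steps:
A(D) = -5 + D (A(D) = 1*(-5 + D) = -5 + D)
G(W, j) = -15*j (G(W, j) = (j*(-5))*3 = -5*j*3 = -15*j)
X(Q) = 2*Q
X(G(A(1), -1))**2 = (2*(-15*(-1)))**2 = (2*15)**2 = 30**2 = 900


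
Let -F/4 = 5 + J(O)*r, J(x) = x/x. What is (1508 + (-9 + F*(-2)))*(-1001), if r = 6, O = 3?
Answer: -1588587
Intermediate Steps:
J(x) = 1
F = -44 (F = -4*(5 + 1*6) = -4*(5 + 6) = -4*11 = -44)
(1508 + (-9 + F*(-2)))*(-1001) = (1508 + (-9 - 44*(-2)))*(-1001) = (1508 + (-9 + 88))*(-1001) = (1508 + 79)*(-1001) = 1587*(-1001) = -1588587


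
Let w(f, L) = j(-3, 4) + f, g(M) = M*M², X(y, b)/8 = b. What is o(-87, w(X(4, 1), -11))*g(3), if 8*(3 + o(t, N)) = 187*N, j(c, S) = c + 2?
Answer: 34695/8 ≈ 4336.9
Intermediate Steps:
X(y, b) = 8*b
g(M) = M³
j(c, S) = 2 + c
w(f, L) = -1 + f (w(f, L) = (2 - 3) + f = -1 + f)
o(t, N) = -3 + 187*N/8 (o(t, N) = -3 + (187*N)/8 = -3 + 187*N/8)
o(-87, w(X(4, 1), -11))*g(3) = (-3 + 187*(-1 + 8*1)/8)*3³ = (-3 + 187*(-1 + 8)/8)*27 = (-3 + (187/8)*7)*27 = (-3 + 1309/8)*27 = (1285/8)*27 = 34695/8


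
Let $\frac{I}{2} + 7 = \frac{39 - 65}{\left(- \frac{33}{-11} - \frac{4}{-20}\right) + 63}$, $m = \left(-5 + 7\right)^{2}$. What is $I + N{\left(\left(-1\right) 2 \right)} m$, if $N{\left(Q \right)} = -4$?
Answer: $- \frac{10190}{331} \approx -30.785$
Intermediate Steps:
$m = 4$ ($m = 2^{2} = 4$)
$I = - \frac{4894}{331}$ ($I = -14 + 2 \frac{39 - 65}{\left(- \frac{33}{-11} - \frac{4}{-20}\right) + 63} = -14 + 2 \left(- \frac{26}{\left(\left(-33\right) \left(- \frac{1}{11}\right) - - \frac{1}{5}\right) + 63}\right) = -14 + 2 \left(- \frac{26}{\left(3 + \frac{1}{5}\right) + 63}\right) = -14 + 2 \left(- \frac{26}{\frac{16}{5} + 63}\right) = -14 + 2 \left(- \frac{26}{\frac{331}{5}}\right) = -14 + 2 \left(\left(-26\right) \frac{5}{331}\right) = -14 + 2 \left(- \frac{130}{331}\right) = -14 - \frac{260}{331} = - \frac{4894}{331} \approx -14.785$)
$I + N{\left(\left(-1\right) 2 \right)} m = - \frac{4894}{331} - 16 = - \frac{10190}{331}$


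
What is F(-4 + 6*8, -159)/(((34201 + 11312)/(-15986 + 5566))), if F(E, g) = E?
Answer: -458480/45513 ≈ -10.074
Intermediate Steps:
F(-4 + 6*8, -159)/(((34201 + 11312)/(-15986 + 5566))) = (-4 + 6*8)/(((34201 + 11312)/(-15986 + 5566))) = (-4 + 48)/((45513/(-10420))) = 44/((45513*(-1/10420))) = 44/(-45513/10420) = 44*(-10420/45513) = -458480/45513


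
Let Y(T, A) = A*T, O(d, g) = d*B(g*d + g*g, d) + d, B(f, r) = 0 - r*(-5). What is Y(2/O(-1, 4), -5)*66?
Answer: -165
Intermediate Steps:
B(f, r) = 5*r (B(f, r) = 0 - (-5)*r = 0 + 5*r = 5*r)
O(d, g) = d + 5*d² (O(d, g) = d*(5*d) + d = 5*d² + d = d + 5*d²)
Y(2/O(-1, 4), -5)*66 = -10/((-(1 + 5*(-1))))*66 = -10/((-(1 - 5)))*66 = -10/((-1*(-4)))*66 = -10/4*66 = -5*½*66 = -5/2*66 = -165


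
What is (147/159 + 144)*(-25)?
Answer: -192025/53 ≈ -3623.1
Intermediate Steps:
(147/159 + 144)*(-25) = (147*(1/159) + 144)*(-25) = (49/53 + 144)*(-25) = (7681/53)*(-25) = -192025/53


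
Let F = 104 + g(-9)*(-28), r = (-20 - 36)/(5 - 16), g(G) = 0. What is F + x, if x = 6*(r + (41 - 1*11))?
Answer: 3460/11 ≈ 314.55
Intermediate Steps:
r = 56/11 (r = -56/(-11) = -56*(-1/11) = 56/11 ≈ 5.0909)
x = 2316/11 (x = 6*(56/11 + (41 - 1*11)) = 6*(56/11 + (41 - 11)) = 6*(56/11 + 30) = 6*(386/11) = 2316/11 ≈ 210.55)
F = 104 (F = 104 + 0*(-28) = 104 + 0 = 104)
F + x = 104 + 2316/11 = 3460/11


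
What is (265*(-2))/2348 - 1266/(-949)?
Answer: 1234799/1114126 ≈ 1.1083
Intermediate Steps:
(265*(-2))/2348 - 1266/(-949) = -530*1/2348 - 1266*(-1/949) = -265/1174 + 1266/949 = 1234799/1114126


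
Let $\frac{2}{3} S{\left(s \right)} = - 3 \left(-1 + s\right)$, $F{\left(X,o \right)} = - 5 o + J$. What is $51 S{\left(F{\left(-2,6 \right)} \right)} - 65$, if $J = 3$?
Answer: $6361$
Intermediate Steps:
$F{\left(X,o \right)} = 3 - 5 o$ ($F{\left(X,o \right)} = - 5 o + 3 = 3 - 5 o$)
$S{\left(s \right)} = \frac{9}{2} - \frac{9 s}{2}$ ($S{\left(s \right)} = \frac{3 \left(- 3 \left(-1 + s\right)\right)}{2} = \frac{3 \left(3 - 3 s\right)}{2} = \frac{9}{2} - \frac{9 s}{2}$)
$51 S{\left(F{\left(-2,6 \right)} \right)} - 65 = 51 \left(\frac{9}{2} - \frac{9 \left(3 - 30\right)}{2}\right) - 65 = 51 \left(\frac{9}{2} - - \frac{243}{2}\right) - 65 = 51 \left(\frac{9}{2} + \frac{243}{2}\right) - 65 = 51 \cdot 126 - 65 = 6426 - 65 = 6361$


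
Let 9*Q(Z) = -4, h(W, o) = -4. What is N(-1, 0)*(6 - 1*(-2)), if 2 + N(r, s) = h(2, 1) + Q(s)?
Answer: -464/9 ≈ -51.556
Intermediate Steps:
Q(Z) = -4/9 (Q(Z) = (⅑)*(-4) = -4/9)
N(r, s) = -58/9 (N(r, s) = -2 + (-4 - 4/9) = -2 - 40/9 = -58/9)
N(-1, 0)*(6 - 1*(-2)) = -58*(6 - 1*(-2))/9 = -58*(6 + 2)/9 = -58/9*8 = -464/9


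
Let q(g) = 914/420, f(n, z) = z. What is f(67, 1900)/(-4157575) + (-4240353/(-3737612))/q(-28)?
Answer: 73979352250703/142030136207626 ≈ 0.52087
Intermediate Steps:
q(g) = 457/210 (q(g) = 914*(1/420) = 457/210)
f(67, 1900)/(-4157575) + (-4240353/(-3737612))/q(-28) = 1900/(-4157575) + (-4240353/(-3737612))/(457/210) = 1900*(-1/4157575) - 4240353*(-1/3737612)*(210/457) = -76/166303 + (4240353/3737612)*(210/457) = -76/166303 + 445237065/854044342 = 73979352250703/142030136207626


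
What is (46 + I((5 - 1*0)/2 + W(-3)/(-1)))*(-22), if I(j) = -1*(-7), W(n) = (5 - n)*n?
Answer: -1166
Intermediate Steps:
W(n) = n*(5 - n)
I(j) = 7
(46 + I((5 - 1*0)/2 + W(-3)/(-1)))*(-22) = (46 + 7)*(-22) = 53*(-22) = -1166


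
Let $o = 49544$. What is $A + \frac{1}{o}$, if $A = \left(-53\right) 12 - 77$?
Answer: $- \frac{35324871}{49544} \approx -713.0$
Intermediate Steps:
$A = -713$ ($A = -636 - 77 = -713$)
$A + \frac{1}{o} = -713 + \frac{1}{49544} = - \frac{35324871}{49544}$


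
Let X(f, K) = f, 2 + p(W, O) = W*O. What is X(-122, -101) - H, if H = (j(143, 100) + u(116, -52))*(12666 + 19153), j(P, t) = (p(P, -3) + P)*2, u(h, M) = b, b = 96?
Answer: 15272998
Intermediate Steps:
p(W, O) = -2 + O*W (p(W, O) = -2 + W*O = -2 + O*W)
u(h, M) = 96
j(P, t) = -4 - 4*P (j(P, t) = ((-2 - 3*P) + P)*2 = (-2 - 2*P)*2 = -4 - 4*P)
H = -15273120 (H = ((-4 - 4*143) + 96)*(12666 + 19153) = ((-4 - 572) + 96)*31819 = (-576 + 96)*31819 = -480*31819 = -15273120)
X(-122, -101) - H = -122 - 1*(-15273120) = -122 + 15273120 = 15272998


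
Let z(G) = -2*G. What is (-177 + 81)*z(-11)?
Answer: -2112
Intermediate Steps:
(-177 + 81)*z(-11) = (-177 + 81)*(-2*(-11)) = -96*22 = -2112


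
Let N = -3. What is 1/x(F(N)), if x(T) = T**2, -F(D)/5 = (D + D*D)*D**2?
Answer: 1/72900 ≈ 1.3717e-5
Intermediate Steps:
F(D) = -5*D**2*(D + D**2) (F(D) = -5*(D + D*D)*D**2 = -5*(D + D**2)*D**2 = -5*D**2*(D + D**2))
1/x(F(N)) = 1/((5*(-3)**3*(-1 - 1*(-3)))**2) = 1/((5*(-27)*(-1 + 3))**2) = 1/((5*(-27)*2)**2) = 1/((-270)**2) = 1/72900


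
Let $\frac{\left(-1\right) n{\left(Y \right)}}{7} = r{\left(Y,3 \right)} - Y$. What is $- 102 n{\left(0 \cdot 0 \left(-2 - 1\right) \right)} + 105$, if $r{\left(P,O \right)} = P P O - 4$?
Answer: $-2751$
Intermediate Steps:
$r{\left(P,O \right)} = -4 + O P^{2}$ ($r{\left(P,O \right)} = P^{2} O - 4 = O P^{2} - 4 = -4 + O P^{2}$)
$n{\left(Y \right)} = 28 - 21 Y^{2} + 7 Y$ ($n{\left(Y \right)} = - 7 \left(\left(-4 + 3 Y^{2}\right) - Y\right) = - 7 \left(-4 - Y + 3 Y^{2}\right) = 28 - 21 Y^{2} + 7 Y$)
$- 102 n{\left(0 \cdot 0 \left(-2 - 1\right) \right)} + 105 = - 102 \left(28 - 21 \left(0 \cdot 0 \left(-2 - 1\right)\right)^{2} + 7 \cdot 0 \cdot 0 \left(-2 - 1\right)\right) + 105 = - 102 \left(28 - 21 \left(0 \cdot 0 \left(-3\right)\right)^{2} + 7 \cdot 0 \cdot 0 \left(-3\right)\right) + 105 = - 102 \left(28 - 21 \left(0 \cdot 0\right)^{2} + 7 \cdot 0 \cdot 0\right) + 105 = - 102 \left(28 - 21 \cdot 0^{2} + 7 \cdot 0\right) + 105 = - 102 \left(28 - 0 + 0\right) + 105 = - 102 \left(28 + 0 + 0\right) + 105 = \left(-102\right) 28 + 105 = -2856 + 105 = -2751$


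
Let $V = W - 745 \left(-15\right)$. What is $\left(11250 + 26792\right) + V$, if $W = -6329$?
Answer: $42888$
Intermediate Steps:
$V = 4846$ ($V = -6329 - 745 \left(-15\right) = -6329 - -11175 = -6329 + 11175 = 4846$)
$\left(11250 + 26792\right) + V = \left(11250 + 26792\right) + 4846 = 38042 + 4846 = 42888$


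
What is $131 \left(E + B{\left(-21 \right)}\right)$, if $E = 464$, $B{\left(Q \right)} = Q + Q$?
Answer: $55282$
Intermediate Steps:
$B{\left(Q \right)} = 2 Q$
$131 \left(E + B{\left(-21 \right)}\right) = 131 \left(464 + 2 \left(-21\right)\right) = 131 \left(464 - 42\right) = 131 \cdot 422 = 55282$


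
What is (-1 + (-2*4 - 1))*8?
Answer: -80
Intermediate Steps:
(-1 + (-2*4 - 1))*8 = (-1 + (-8 - 1))*8 = (-1 - 9)*8 = -10*8 = -80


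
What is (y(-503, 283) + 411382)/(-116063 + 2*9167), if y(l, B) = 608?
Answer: -411990/97729 ≈ -4.2156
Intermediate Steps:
(y(-503, 283) + 411382)/(-116063 + 2*9167) = (608 + 411382)/(-116063 + 2*9167) = 411990/(-116063 + 18334) = 411990/(-97729) = 411990*(-1/97729) = -411990/97729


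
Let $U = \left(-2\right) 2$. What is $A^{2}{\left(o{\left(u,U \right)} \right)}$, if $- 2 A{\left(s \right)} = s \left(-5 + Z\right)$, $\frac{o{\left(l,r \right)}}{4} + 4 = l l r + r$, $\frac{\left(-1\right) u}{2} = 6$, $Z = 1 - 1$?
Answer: $34105600$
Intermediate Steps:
$Z = 0$
$u = -12$ ($u = \left(-2\right) 6 = -12$)
$U = -4$
$o{\left(l,r \right)} = -16 + 4 r + 4 r l^{2}$ ($o{\left(l,r \right)} = -16 + 4 \left(l l r + r\right) = -16 + 4 \left(l^{2} r + r\right) = -16 + 4 \left(r l^{2} + r\right) = -16 + 4 \left(r + r l^{2}\right) = -16 + \left(4 r + 4 r l^{2}\right) = -16 + 4 r + 4 r l^{2}$)
$A{\left(s \right)} = \frac{5 s}{2}$ ($A{\left(s \right)} = - \frac{s \left(-5 + 0\right)}{2} = - \frac{s \left(-5\right)}{2} = - \frac{\left(-5\right) s}{2} = \frac{5 s}{2}$)
$A^{2}{\left(o{\left(u,U \right)} \right)} = \left(\frac{5 \left(-16 + 4 \left(-4\right) + 4 \left(-4\right) \left(-12\right)^{2}\right)}{2}\right)^{2} = \left(\frac{5 \left(-16 - 16 + 4 \left(-4\right) 144\right)}{2}\right)^{2} = \left(\frac{5 \left(-16 - 16 - 2304\right)}{2}\right)^{2} = \left(\frac{5}{2} \left(-2336\right)\right)^{2} = \left(-5840\right)^{2} = 34105600$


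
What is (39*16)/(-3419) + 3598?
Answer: 946226/263 ≈ 3597.8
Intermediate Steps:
(39*16)/(-3419) + 3598 = 624*(-1/3419) + 3598 = -48/263 + 3598 = 946226/263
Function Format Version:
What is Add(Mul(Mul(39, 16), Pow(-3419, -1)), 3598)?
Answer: Rational(946226, 263) ≈ 3597.8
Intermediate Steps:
Add(Mul(Mul(39, 16), Pow(-3419, -1)), 3598) = Add(Mul(624, Rational(-1, 3419)), 3598) = Add(Rational(-48, 263), 3598) = Rational(946226, 263)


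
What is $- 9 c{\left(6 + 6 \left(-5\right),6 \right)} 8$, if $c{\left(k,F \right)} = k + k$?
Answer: $3456$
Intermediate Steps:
$c{\left(k,F \right)} = 2 k$
$- 9 c{\left(6 + 6 \left(-5\right),6 \right)} 8 = - 9 \cdot 2 \left(6 + 6 \left(-5\right)\right) 8 = - 9 \cdot 2 \left(6 - 30\right) 8 = - 9 \cdot 2 \left(-24\right) 8 = \left(-9\right) \left(-48\right) 8 = 432 \cdot 8 = 3456$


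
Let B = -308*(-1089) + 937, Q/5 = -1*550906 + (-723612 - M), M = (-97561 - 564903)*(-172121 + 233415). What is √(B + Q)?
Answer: √203019305839 ≈ 4.5058e+5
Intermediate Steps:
M = -40605068416 (M = -662464*61294 = -40605068416)
Q = 203018969490 (Q = 5*(-1*550906 + (-723612 - 1*(-40605068416))) = 5*(-550906 + (-723612 + 40605068416)) = 5*(-550906 + 40604344804) = 5*40603793898 = 203018969490)
B = 336349 (B = 335412 + 937 = 336349)
√(B + Q) = √(336349 + 203018969490) = √203019305839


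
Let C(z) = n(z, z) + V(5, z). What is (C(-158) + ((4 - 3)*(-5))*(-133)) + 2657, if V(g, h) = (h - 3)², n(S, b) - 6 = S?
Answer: 29091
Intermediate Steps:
n(S, b) = 6 + S
V(g, h) = (-3 + h)²
C(z) = 6 + z + (-3 + z)² (C(z) = (6 + z) + (-3 + z)² = 6 + z + (-3 + z)²)
(C(-158) + ((4 - 3)*(-5))*(-133)) + 2657 = ((6 - 158 + (-3 - 158)²) + ((4 - 3)*(-5))*(-133)) + 2657 = ((6 - 158 + (-161)²) + (1*(-5))*(-133)) + 2657 = ((6 - 158 + 25921) - 5*(-133)) + 2657 = (25769 + 665) + 2657 = 26434 + 2657 = 29091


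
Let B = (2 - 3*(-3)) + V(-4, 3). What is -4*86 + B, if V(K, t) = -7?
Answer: -340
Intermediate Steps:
B = 4 (B = (2 - 3*(-3)) - 7 = (2 + 9) - 7 = 11 - 7 = 4)
-4*86 + B = -4*86 + 4 = -344 + 4 = -340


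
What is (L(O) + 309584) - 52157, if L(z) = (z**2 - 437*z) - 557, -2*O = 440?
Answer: 401410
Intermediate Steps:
O = -220 (O = -1/2*440 = -220)
L(z) = -557 + z**2 - 437*z
(L(O) + 309584) - 52157 = ((-557 + (-220)**2 - 437*(-220)) + 309584) - 52157 = ((-557 + 48400 + 96140) + 309584) - 52157 = (143983 + 309584) - 52157 = 453567 - 52157 = 401410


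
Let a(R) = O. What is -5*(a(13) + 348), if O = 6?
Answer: -1770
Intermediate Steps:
a(R) = 6
-5*(a(13) + 348) = -5*(6 + 348) = -5*354 = -1770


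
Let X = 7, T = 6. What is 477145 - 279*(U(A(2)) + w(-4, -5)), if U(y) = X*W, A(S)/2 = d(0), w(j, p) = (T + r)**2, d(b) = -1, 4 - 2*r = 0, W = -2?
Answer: 463195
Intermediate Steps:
r = 2 (r = 2 - 1/2*0 = 2 + 0 = 2)
w(j, p) = 64 (w(j, p) = (6 + 2)**2 = 8**2 = 64)
A(S) = -2 (A(S) = 2*(-1) = -2)
U(y) = -14 (U(y) = 7*(-2) = -14)
477145 - 279*(U(A(2)) + w(-4, -5)) = 477145 - 279*(-14 + 64) = 477145 - 279*50 = 477145 - 13950 = 463195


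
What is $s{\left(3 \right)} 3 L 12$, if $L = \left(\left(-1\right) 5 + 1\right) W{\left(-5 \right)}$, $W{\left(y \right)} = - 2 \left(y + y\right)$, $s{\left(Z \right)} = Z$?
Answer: $-8640$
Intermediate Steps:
$W{\left(y \right)} = - 4 y$ ($W{\left(y \right)} = - 2 \cdot 2 y = - 4 y$)
$L = -80$ ($L = \left(\left(-1\right) 5 + 1\right) \left(\left(-4\right) \left(-5\right)\right) = \left(-5 + 1\right) 20 = \left(-4\right) 20 = -80$)
$s{\left(3 \right)} 3 L 12 = 3 \cdot 3 \left(-80\right) 12 = 9 \left(-80\right) 12 = \left(-720\right) 12 = -8640$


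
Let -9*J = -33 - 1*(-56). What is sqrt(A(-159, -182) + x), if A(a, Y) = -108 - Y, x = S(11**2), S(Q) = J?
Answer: sqrt(643)/3 ≈ 8.4525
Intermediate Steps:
J = -23/9 (J = -(-33 - 1*(-56))/9 = -(-33 + 56)/9 = -1/9*23 = -23/9 ≈ -2.5556)
S(Q) = -23/9
x = -23/9 ≈ -2.5556
sqrt(A(-159, -182) + x) = sqrt((-108 - 1*(-182)) - 23/9) = sqrt((-108 + 182) - 23/9) = sqrt(74 - 23/9) = sqrt(643/9) = sqrt(643)/3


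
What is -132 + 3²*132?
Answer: 1056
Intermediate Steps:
-132 + 3²*132 = -132 + 9*132 = -132 + 1188 = 1056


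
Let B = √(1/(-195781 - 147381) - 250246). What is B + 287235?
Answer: 287235 + I*√29469008560271186/343162 ≈ 2.8724e+5 + 500.25*I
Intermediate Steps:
B = I*√29469008560271186/343162 (B = √(1/(-343162) - 250246) = √(-1/343162 - 250246) = √(-85874917853/343162) = I*√29469008560271186/343162 ≈ 500.25*I)
B + 287235 = I*√29469008560271186/343162 + 287235 = 287235 + I*√29469008560271186/343162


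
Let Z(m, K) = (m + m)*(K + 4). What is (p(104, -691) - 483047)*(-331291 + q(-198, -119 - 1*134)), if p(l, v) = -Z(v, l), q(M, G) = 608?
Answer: 110379009253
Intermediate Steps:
Z(m, K) = 2*m*(4 + K) (Z(m, K) = (2*m)*(4 + K) = 2*m*(4 + K))
p(l, v) = -2*v*(4 + l)
(p(104, -691) - 483047)*(-331291 + q(-198, -119 - 1*134)) = (-2*(-691)*(4 + 104) - 483047)*(-331291 + 608) = (-2*(-691)*108 - 483047)*(-330683) = (149256 - 483047)*(-330683) = -333791*(-330683) = 110379009253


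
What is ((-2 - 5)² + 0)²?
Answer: 2401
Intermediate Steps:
((-2 - 5)² + 0)² = ((-7)² + 0)² = (49 + 0)² = 49² = 2401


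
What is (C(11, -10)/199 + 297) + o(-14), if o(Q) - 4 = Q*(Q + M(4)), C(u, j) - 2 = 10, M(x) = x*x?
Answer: 54339/199 ≈ 273.06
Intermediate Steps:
M(x) = x**2
C(u, j) = 12 (C(u, j) = 2 + 10 = 12)
o(Q) = 4 + Q*(16 + Q) (o(Q) = 4 + Q*(Q + 4**2) = 4 + Q*(Q + 16) = 4 + Q*(16 + Q))
(C(11, -10)/199 + 297) + o(-14) = (12/199 + 297) + (4 + (-14)**2 + 16*(-14)) = (12*(1/199) + 297) + (4 + 196 - 224) = (12/199 + 297) - 24 = 59115/199 - 24 = 54339/199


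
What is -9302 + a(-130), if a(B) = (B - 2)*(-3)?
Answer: -8906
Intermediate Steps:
a(B) = 6 - 3*B (a(B) = (-2 + B)*(-3) = 6 - 3*B)
-9302 + a(-130) = -9302 + (6 - 3*(-130)) = -9302 + (6 + 390) = -9302 + 396 = -8906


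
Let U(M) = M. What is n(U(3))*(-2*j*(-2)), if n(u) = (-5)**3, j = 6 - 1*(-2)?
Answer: -4000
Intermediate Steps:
j = 8 (j = 6 + 2 = 8)
n(u) = -125
n(U(3))*(-2*j*(-2)) = -125*(-2*8)*(-2) = -(-2000)*(-2) = -125*32 = -4000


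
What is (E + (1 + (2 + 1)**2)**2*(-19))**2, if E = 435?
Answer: 2146225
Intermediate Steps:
(E + (1 + (2 + 1)**2)**2*(-19))**2 = (435 + (1 + (2 + 1)**2)**2*(-19))**2 = (435 + (1 + 3**2)**2*(-19))**2 = (435 + (1 + 9)**2*(-19))**2 = (435 + 10**2*(-19))**2 = (435 + 100*(-19))**2 = (435 - 1900)**2 = (-1465)**2 = 2146225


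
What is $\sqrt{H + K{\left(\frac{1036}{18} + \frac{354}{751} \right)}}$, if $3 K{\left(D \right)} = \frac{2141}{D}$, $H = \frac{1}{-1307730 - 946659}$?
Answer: $\frac{\sqrt{2403740517617161681594527}}{442090191678} \approx 3.507$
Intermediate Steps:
$H = - \frac{1}{2254389}$ ($H = \frac{1}{-2254389} = - \frac{1}{2254389} \approx -4.4358 \cdot 10^{-7}$)
$K{\left(D \right)} = \frac{2141}{3 D}$ ($K{\left(D \right)} = \frac{2141 \frac{1}{D}}{3} = \frac{2141}{3 D}$)
$\sqrt{H + K{\left(\frac{1036}{18} + \frac{354}{751} \right)}} = \sqrt{- \frac{1}{2254389} + \frac{2141}{3 \left(\frac{1036}{18} + \frac{354}{751}\right)}} = \sqrt{- \frac{1}{2254389} + \frac{2141}{3 \left(1036 \cdot \frac{1}{18} + 354 \cdot \frac{1}{751}\right)}} = \sqrt{- \frac{1}{2254389} + \frac{2141}{3 \left(\frac{518}{9} + \frac{354}{751}\right)}} = \sqrt{- \frac{1}{2254389} + \frac{2141}{3 \cdot \frac{392204}{6759}}} = \sqrt{- \frac{1}{2254389} + \frac{2141}{3} \cdot \frac{6759}{392204}} = \sqrt{- \frac{1}{2254389} + \frac{4823673}{392204}} = \sqrt{\frac{10874434958593}{884180383356}} = \frac{\sqrt{2403740517617161681594527}}{442090191678}$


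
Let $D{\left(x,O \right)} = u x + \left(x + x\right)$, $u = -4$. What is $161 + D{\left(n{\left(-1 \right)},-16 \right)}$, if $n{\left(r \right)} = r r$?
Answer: $159$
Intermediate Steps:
$n{\left(r \right)} = r^{2}$
$D{\left(x,O \right)} = - 2 x$ ($D{\left(x,O \right)} = - 4 x + \left(x + x\right) = - 4 x + 2 x = - 2 x$)
$161 + D{\left(n{\left(-1 \right)},-16 \right)} = 161 - 2 \left(-1\right)^{2} = 161 - 2 = 159$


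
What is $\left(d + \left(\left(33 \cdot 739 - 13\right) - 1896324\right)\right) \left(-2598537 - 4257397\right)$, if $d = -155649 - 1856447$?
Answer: $26628763028964$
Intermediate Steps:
$d = -2012096$
$\left(d + \left(\left(33 \cdot 739 - 13\right) - 1896324\right)\right) \left(-2598537 - 4257397\right) = \left(-2012096 + \left(\left(33 \cdot 739 - 13\right) - 1896324\right)\right) \left(-2598537 - 4257397\right) = \left(-2012096 + \left(\left(24387 - 13\right) - 1896324\right)\right) \left(-6855934\right) = \left(-2012096 + \left(24374 - 1896324\right)\right) \left(-6855934\right) = \left(-2012096 - 1871950\right) \left(-6855934\right) = \left(-3884046\right) \left(-6855934\right) = 26628763028964$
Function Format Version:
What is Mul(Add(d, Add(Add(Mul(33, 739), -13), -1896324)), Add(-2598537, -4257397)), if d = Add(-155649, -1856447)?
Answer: 26628763028964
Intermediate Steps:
d = -2012096
Mul(Add(d, Add(Add(Mul(33, 739), -13), -1896324)), Add(-2598537, -4257397)) = Mul(Add(-2012096, Add(Add(Mul(33, 739), -13), -1896324)), Add(-2598537, -4257397)) = Mul(Add(-2012096, Add(Add(24387, -13), -1896324)), -6855934) = Mul(Add(-2012096, Add(24374, -1896324)), -6855934) = Mul(Add(-2012096, -1871950), -6855934) = Mul(-3884046, -6855934) = 26628763028964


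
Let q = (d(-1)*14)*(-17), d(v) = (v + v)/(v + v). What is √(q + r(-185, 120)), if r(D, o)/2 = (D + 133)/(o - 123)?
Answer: I*√1830/3 ≈ 14.26*I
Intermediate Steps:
d(v) = 1 (d(v) = (2*v)/((2*v)) = (2*v)*(1/(2*v)) = 1)
q = -238 (q = (1*14)*(-17) = 14*(-17) = -238)
r(D, o) = 2*(133 + D)/(-123 + o) (r(D, o) = 2*((D + 133)/(o - 123)) = 2*((133 + D)/(-123 + o)) = 2*(133 + D)/(-123 + o))
√(q + r(-185, 120)) = √(-238 + 2*(133 - 185)/(-123 + 120)) = √(-238 + 2*(-52)/(-3)) = √(-238 + 2*(-⅓)*(-52)) = √(-238 + 104/3) = √(-610/3) = I*√1830/3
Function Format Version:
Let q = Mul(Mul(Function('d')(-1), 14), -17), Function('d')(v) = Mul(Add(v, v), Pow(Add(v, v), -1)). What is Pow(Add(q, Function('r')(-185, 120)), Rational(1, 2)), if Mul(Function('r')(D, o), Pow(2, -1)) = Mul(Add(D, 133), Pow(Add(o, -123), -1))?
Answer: Mul(Rational(1, 3), I, Pow(1830, Rational(1, 2))) ≈ Mul(14.260, I)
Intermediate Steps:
Function('d')(v) = 1 (Function('d')(v) = Mul(Mul(2, v), Pow(Mul(2, v), -1)) = Mul(Mul(2, v), Mul(Rational(1, 2), Pow(v, -1))) = 1)
q = -238 (q = Mul(Mul(1, 14), -17) = Mul(14, -17) = -238)
Function('r')(D, o) = Mul(2, Pow(Add(-123, o), -1), Add(133, D)) (Function('r')(D, o) = Mul(2, Mul(Add(D, 133), Pow(Add(o, -123), -1))) = Mul(2, Mul(Add(133, D), Pow(Add(-123, o), -1))) = Mul(2, Mul(Pow(Add(-123, o), -1), Add(133, D))) = Mul(2, Pow(Add(-123, o), -1), Add(133, D)))
Pow(Add(q, Function('r')(-185, 120)), Rational(1, 2)) = Pow(Add(-238, Mul(2, Pow(Add(-123, 120), -1), Add(133, -185))), Rational(1, 2)) = Pow(Add(-238, Mul(2, Pow(-3, -1), -52)), Rational(1, 2)) = Pow(Add(-238, Mul(2, Rational(-1, 3), -52)), Rational(1, 2)) = Pow(Add(-238, Rational(104, 3)), Rational(1, 2)) = Pow(Rational(-610, 3), Rational(1, 2)) = Mul(Rational(1, 3), I, Pow(1830, Rational(1, 2)))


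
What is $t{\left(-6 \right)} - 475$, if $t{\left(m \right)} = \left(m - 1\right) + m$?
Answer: $-488$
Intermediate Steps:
$t{\left(m \right)} = -1 + 2 m$ ($t{\left(m \right)} = \left(-1 + m\right) + m = -1 + 2 m$)
$t{\left(-6 \right)} - 475 = \left(-1 + 2 \left(-6\right)\right) - 475 = \left(-1 - 12\right) - 475 = -13 - 475 = -488$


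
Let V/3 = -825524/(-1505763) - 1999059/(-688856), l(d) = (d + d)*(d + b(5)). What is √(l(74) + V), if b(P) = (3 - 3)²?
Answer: √742904067227354571546742/8232173628 ≈ 104.70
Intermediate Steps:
b(P) = 0 (b(P) = 0² = 0)
l(d) = 2*d² (l(d) = (d + d)*(d + 0) = (2*d)*d = 2*d²)
V = 511253748223/49393041768 (V = 3*(-825524/(-1505763) - 1999059/(-688856)) = 3*(-825524*(-1/1505763) - 1999059*(-1/688856)) = 3*(117932/215109 + 1999059/688856) = 3*(511253748223/148179125304) = 511253748223/49393041768 ≈ 10.351)
√(l(74) + V) = √(2*74² + 511253748223/49393041768) = √(2*5476 + 511253748223/49393041768) = √(10952 + 511253748223/49393041768) = √(541463847191359/49393041768) = √742904067227354571546742/8232173628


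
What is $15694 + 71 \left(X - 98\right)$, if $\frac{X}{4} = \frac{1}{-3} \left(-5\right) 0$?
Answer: $8736$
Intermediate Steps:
$X = 0$ ($X = 4 \frac{1}{-3} \left(-5\right) 0 = 4 \left(- \frac{1}{3}\right) \left(-5\right) 0 = 4 \cdot \frac{5}{3} \cdot 0 = 4 \cdot 0 = 0$)
$15694 + 71 \left(X - 98\right) = 15694 + 71 \left(0 - 98\right) = 15694 + 71 \left(-98\right) = 15694 - 6958 = 8736$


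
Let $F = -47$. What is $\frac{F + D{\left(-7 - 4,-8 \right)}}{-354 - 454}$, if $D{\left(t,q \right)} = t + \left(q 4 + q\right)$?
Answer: $\frac{49}{404} \approx 0.12129$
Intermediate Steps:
$D{\left(t,q \right)} = t + 5 q$ ($D{\left(t,q \right)} = t + \left(4 q + q\right) = t + 5 q$)
$\frac{F + D{\left(-7 - 4,-8 \right)}}{-354 - 454} = \frac{-47 + \left(\left(-7 - 4\right) + 5 \left(-8\right)\right)}{-354 - 454} = \frac{-47 - 51}{-808} = \left(-47 - 51\right) \left(- \frac{1}{808}\right) = \left(-98\right) \left(- \frac{1}{808}\right) = \frac{49}{404}$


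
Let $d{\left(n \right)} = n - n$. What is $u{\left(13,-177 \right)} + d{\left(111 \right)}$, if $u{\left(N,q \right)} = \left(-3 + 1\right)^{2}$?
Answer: $4$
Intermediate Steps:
$d{\left(n \right)} = 0$
$u{\left(N,q \right)} = 4$ ($u{\left(N,q \right)} = \left(-2\right)^{2} = 4$)
$u{\left(13,-177 \right)} + d{\left(111 \right)} = 4 + 0 = 4$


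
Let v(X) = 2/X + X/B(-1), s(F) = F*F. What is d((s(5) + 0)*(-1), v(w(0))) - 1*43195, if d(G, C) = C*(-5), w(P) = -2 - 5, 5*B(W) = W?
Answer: -303580/7 ≈ -43369.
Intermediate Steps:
B(W) = W/5
w(P) = -7
s(F) = F²
v(X) = -5*X + 2/X (v(X) = 2/X + X/(((⅕)*(-1))) = 2/X + X/(-⅕) = 2/X + X*(-5) = 2/X - 5*X = -5*X + 2/X)
d(G, C) = -5*C
d((s(5) + 0)*(-1), v(w(0))) - 1*43195 = -5*(-5*(-7) + 2/(-7)) - 1*43195 = -5*(35 + 2*(-⅐)) - 43195 = -5*(35 - 2/7) - 43195 = -5*243/7 - 43195 = -1215/7 - 43195 = -303580/7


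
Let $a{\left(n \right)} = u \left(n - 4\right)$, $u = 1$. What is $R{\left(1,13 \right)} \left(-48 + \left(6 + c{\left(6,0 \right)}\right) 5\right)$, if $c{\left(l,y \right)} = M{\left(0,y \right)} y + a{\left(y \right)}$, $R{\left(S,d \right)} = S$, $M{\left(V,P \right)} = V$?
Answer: $-38$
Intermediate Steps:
$a{\left(n \right)} = -4 + n$ ($a{\left(n \right)} = 1 \left(n - 4\right) = 1 \left(-4 + n\right) = -4 + n$)
$c{\left(l,y \right)} = -4 + y$ ($c{\left(l,y \right)} = 0 y + \left(-4 + y\right) = 0 + \left(-4 + y\right) = -4 + y$)
$R{\left(1,13 \right)} \left(-48 + \left(6 + c{\left(6,0 \right)}\right) 5\right) = 1 \left(-48 + \left(6 + \left(-4 + 0\right)\right) 5\right) = 1 \left(-48 + \left(6 - 4\right) 5\right) = 1 \left(-48 + 2 \cdot 5\right) = 1 \left(-48 + 10\right) = 1 \left(-38\right) = -38$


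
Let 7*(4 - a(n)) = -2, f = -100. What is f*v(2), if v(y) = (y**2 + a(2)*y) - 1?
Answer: -8100/7 ≈ -1157.1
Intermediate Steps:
a(n) = 30/7 (a(n) = 4 - 1/7*(-2) = 4 + 2/7 = 30/7)
v(y) = -1 + y**2 + 30*y/7 (v(y) = (y**2 + 30*y/7) - 1 = -1 + y**2 + 30*y/7)
f*v(2) = -100*(-1 + 2**2 + (30/7)*2) = -100*(-1 + 4 + 60/7) = -100*81/7 = -8100/7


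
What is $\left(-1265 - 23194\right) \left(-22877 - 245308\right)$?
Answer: $6559536915$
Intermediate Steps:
$\left(-1265 - 23194\right) \left(-22877 - 245308\right) = \left(-24459\right) \left(-268185\right) = 6559536915$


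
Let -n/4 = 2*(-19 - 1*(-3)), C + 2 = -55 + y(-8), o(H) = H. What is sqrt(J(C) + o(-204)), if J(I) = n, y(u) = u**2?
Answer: 2*I*sqrt(19) ≈ 8.7178*I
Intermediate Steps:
C = 7 (C = -2 + (-55 + (-8)**2) = -2 + (-55 + 64) = -2 + 9 = 7)
n = 128 (n = -8*(-19 - 1*(-3)) = -8*(-19 + 3) = -8*(-16) = -4*(-32) = 128)
J(I) = 128
sqrt(J(C) + o(-204)) = sqrt(128 - 204) = sqrt(-76) = 2*I*sqrt(19)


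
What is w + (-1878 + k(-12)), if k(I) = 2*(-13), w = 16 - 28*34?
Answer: -2840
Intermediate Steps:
w = -936 (w = 16 - 952 = -936)
k(I) = -26
w + (-1878 + k(-12)) = -936 + (-1878 - 26) = -936 - 1904 = -2840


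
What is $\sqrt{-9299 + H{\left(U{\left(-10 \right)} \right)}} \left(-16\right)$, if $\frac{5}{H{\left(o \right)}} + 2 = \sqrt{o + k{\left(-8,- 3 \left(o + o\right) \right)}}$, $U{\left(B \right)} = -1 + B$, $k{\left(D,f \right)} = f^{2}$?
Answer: $- \frac{16 \sqrt{18603 - 9299 \sqrt{4345}}}{\sqrt{-2 + \sqrt{4345}}} \approx - 1542.9 i$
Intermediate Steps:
$H{\left(o \right)} = \frac{5}{-2 + \sqrt{o + 36 o^{2}}}$ ($H{\left(o \right)} = \frac{5}{-2 + \sqrt{o + \left(- 3 \left(o + o\right)\right)^{2}}} = \frac{5}{-2 + \sqrt{o + \left(- 3 \cdot 2 o\right)^{2}}} = \frac{5}{-2 + \sqrt{o + \left(- 6 o\right)^{2}}} = \frac{5}{-2 + \sqrt{o + 36 o^{2}}}$)
$\sqrt{-9299 + H{\left(U{\left(-10 \right)} \right)}} \left(-16\right) = \sqrt{-9299 + \frac{5}{-2 + \sqrt{\left(-1 - 10\right) \left(1 + 36 \left(-1 - 10\right)\right)}}} \left(-16\right) = \sqrt{-9299 + \frac{5}{-2 + \sqrt{- 11 \left(1 + 36 \left(-11\right)\right)}}} \left(-16\right) = \sqrt{-9299 + \frac{5}{-2 + \sqrt{- 11 \left(1 - 396\right)}}} \left(-16\right) = \sqrt{-9299 + \frac{5}{-2 + \sqrt{\left(-11\right) \left(-395\right)}}} \left(-16\right) = \sqrt{-9299 + \frac{5}{-2 + \sqrt{4345}}} \left(-16\right) = - 16 \sqrt{-9299 + \frac{5}{-2 + \sqrt{4345}}}$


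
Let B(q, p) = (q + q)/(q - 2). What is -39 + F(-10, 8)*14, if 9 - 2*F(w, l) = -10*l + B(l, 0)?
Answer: 1696/3 ≈ 565.33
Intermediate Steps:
B(q, p) = 2*q/(-2 + q) (B(q, p) = (2*q)/(-2 + q) = 2*q/(-2 + q))
F(w, l) = 9/2 + 5*l - l/(-2 + l) (F(w, l) = 9/2 - (-10*l + 2*l/(-2 + l))/2 = 9/2 + (5*l - l/(-2 + l)) = 9/2 + 5*l - l/(-2 + l))
-39 + F(-10, 8)*14 = -39 + ((-18 - 13*8 + 10*8²)/(2*(-2 + 8)))*14 = -39 + ((½)*(-18 - 104 + 10*64)/6)*14 = -39 + ((½)*(⅙)*(-18 - 104 + 640))*14 = -39 + ((½)*(⅙)*518)*14 = -39 + (259/6)*14 = -39 + 1813/3 = 1696/3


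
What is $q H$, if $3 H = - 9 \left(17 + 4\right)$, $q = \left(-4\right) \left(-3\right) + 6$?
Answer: $-1134$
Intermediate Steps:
$q = 18$ ($q = 12 + 6 = 18$)
$H = -63$ ($H = \frac{\left(-9\right) \left(17 + 4\right)}{3} = \frac{\left(-9\right) 21}{3} = \frac{1}{3} \left(-189\right) = -63$)
$q H = 18 \left(-63\right) = -1134$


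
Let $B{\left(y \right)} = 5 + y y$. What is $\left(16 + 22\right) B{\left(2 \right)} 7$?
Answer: $2394$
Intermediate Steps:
$B{\left(y \right)} = 5 + y^{2}$
$\left(16 + 22\right) B{\left(2 \right)} 7 = \left(16 + 22\right) \left(5 + 2^{2}\right) 7 = 38 \left(5 + 4\right) 7 = 38 \cdot 9 \cdot 7 = 38 \cdot 63 = 2394$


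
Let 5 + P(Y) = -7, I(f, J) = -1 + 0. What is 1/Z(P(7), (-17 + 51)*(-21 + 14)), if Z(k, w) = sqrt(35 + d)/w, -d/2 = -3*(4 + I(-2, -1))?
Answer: -238*sqrt(53)/53 ≈ -32.692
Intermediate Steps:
I(f, J) = -1
P(Y) = -12 (P(Y) = -5 - 7 = -12)
d = 18 (d = -(-6)*(4 - 1) = -(-6)*3 = -2*(-9) = 18)
Z(k, w) = sqrt(53)/w (Z(k, w) = sqrt(35 + 18)/w = sqrt(53)/w)
1/Z(P(7), (-17 + 51)*(-21 + 14)) = 1/(sqrt(53)/(((-17 + 51)*(-21 + 14)))) = 1/(sqrt(53)/((34*(-7)))) = 1/(sqrt(53)/(-238)) = 1/(sqrt(53)*(-1/238)) = 1/(-sqrt(53)/238) = -238*sqrt(53)/53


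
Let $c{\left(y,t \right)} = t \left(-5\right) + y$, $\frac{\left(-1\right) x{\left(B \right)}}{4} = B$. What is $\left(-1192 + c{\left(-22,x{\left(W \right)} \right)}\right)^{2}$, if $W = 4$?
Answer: $1285956$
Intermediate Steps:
$x{\left(B \right)} = - 4 B$
$c{\left(y,t \right)} = y - 5 t$ ($c{\left(y,t \right)} = - 5 t + y = y - 5 t$)
$\left(-1192 + c{\left(-22,x{\left(W \right)} \right)}\right)^{2} = \left(-1192 - \left(22 + 5 \left(\left(-4\right) 4\right)\right)\right)^{2} = \left(-1192 - -58\right)^{2} = \left(-1192 + \left(-22 + 80\right)\right)^{2} = \left(-1192 + 58\right)^{2} = \left(-1134\right)^{2} = 1285956$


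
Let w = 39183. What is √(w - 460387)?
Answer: 14*I*√2149 ≈ 649.0*I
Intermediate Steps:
√(w - 460387) = √(39183 - 460387) = √(-421204) = 14*I*√2149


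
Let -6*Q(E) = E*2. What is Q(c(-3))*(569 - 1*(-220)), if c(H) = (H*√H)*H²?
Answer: 7101*I*√3 ≈ 12299.0*I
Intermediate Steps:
c(H) = H^(7/2) (c(H) = H^(3/2)*H² = H^(7/2))
Q(E) = -E/3 (Q(E) = -E*2/6 = -E/3)
Q(c(-3))*(569 - 1*(-220)) = (-(-9)*I*√3)*(569 - 1*(-220)) = (-(-9)*I*√3)*(569 + 220) = (9*I*√3)*789 = 7101*I*√3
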